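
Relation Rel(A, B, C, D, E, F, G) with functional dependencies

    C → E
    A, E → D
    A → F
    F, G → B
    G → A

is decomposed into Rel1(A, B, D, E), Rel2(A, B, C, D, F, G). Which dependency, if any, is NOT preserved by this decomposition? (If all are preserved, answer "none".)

Check C → E: no single fragment contains all of {C, E}, and the restricted closure of {C} across the fragments never reaches {E}.
A, E → D is preserved.
A → F is preserved.
F, G → B is preserved.
G → A is preserved.

C → E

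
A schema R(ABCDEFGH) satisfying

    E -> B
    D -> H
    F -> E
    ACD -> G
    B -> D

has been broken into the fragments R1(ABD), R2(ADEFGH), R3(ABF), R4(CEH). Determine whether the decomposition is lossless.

Chase test. Columns are ABCDEFGH; row i has aⱼ where attribute j ∈ Ri, else bᵢⱼ.
Initial tableau (one row per fragment):
  row 1: a1 a2 b13 a4 b15 b16 b17 b18
  row 2: a1 b22 b23 a4 a5 a6 a7 a8
  row 3: a1 a2 b33 b34 b35 a6 b37 b38
  row 4: b41 b42 a3 b44 a5 b46 b47 a8
Rows 2 and 4 agree on E; apply E→B and equate their B entries.
Rows 1 and 2 agree on D; apply D→H and equate their H entries.
Rows 2 and 3 agree on F; apply F→E and equate their E entries.
Rows 1 and 3 agree on B; apply B→D and equate their D entries.
Rows 2 and 4 agree on B; apply B→D and equate their D entries.
Rows 2 and 3 agree on E; apply E→B and equate their B entries.
Rows 1 and 3 agree on D; apply D→H and equate their H entries.
No row becomes fully distinguished — the join is lossy.

No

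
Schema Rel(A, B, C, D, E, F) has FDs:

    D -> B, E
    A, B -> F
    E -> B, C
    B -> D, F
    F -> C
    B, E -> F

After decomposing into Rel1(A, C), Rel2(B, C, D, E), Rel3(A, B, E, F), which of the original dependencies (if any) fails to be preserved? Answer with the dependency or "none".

F -> C

Check F → C: no single fragment contains all of {C, F}, and the restricted closure of {F} across the fragments never reaches {C}.
D → B, E is preserved.
A, B → F is preserved.
E → B, C is preserved.
B → D, F is preserved.
B, E → F is preserved.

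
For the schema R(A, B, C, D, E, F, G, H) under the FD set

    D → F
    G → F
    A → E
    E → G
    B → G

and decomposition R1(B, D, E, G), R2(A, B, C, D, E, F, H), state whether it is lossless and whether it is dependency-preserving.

lossless but not dependency-preserving

Lossless test: (B, D, E)⁺ = {B, D, E, F, G}, which contains all of one fragment — lossless.
Dependency preservation: the restricted closure of {G} across the fragments never reaches {F}, so G → F cannot be enforced without a join — not preserved.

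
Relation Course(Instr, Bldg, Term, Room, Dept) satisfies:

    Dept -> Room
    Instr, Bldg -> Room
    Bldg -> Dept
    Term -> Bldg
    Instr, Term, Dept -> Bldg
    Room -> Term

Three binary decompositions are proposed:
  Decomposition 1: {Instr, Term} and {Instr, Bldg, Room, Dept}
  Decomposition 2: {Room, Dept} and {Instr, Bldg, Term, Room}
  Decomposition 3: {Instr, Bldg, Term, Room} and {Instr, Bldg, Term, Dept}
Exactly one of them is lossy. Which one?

Decomposition 1: common = {Instr}, closure = {Instr} → lossy.
Decomposition 2: common = {Room}, closure = {Bldg, Term, Room, Dept} → lossless.
Decomposition 3: common = {Instr, Bldg, Term}, closure = {Instr, Bldg, Term, Room, Dept} → lossless.

Decomposition 1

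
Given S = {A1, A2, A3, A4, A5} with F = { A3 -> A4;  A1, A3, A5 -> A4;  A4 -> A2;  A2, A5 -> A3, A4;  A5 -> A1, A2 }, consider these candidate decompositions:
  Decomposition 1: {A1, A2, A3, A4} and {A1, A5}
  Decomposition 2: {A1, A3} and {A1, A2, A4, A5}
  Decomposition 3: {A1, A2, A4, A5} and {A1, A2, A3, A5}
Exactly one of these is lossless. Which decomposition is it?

Decomposition 3

Decomposition 1: common = {A1}, closure = {A1} → lossy.
Decomposition 2: common = {A1}, closure = {A1} → lossy.
Decomposition 3: common = {A1, A2, A5}, closure = {A1, A2, A3, A4, A5} → lossless.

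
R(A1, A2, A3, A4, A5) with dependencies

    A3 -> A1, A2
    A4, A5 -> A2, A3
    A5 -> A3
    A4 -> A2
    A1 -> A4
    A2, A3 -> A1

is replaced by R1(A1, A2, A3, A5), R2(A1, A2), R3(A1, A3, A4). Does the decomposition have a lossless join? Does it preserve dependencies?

lossless but not dependency-preserving

Lossless test (chase): Rows 1 and 3 agree on A3; apply A3→A1, A2 and equate their A1, A2 entries. Rows 1 and 2 agree on A1; apply A1→A4 and equate their A4 entries. Rows 1 and 3 agree on A1; apply A1→A4 and equate their A4 entries. Row 1 is now all distinguished symbols — the join is lossless.
Dependency preservation: the restricted closure of {A4} across the fragments never reaches {A2}, so A4 → A2 cannot be enforced without a join — not preserved.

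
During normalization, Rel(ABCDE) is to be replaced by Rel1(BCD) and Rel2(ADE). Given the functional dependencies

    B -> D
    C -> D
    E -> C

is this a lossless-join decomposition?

Common attributes: Rel1 ∩ Rel2 = {D}.
No dependency enlarges {D}, so (D)⁺ = {D}.
The closure contains neither all of Rel1 = {BCD} nor all of Rel2 = {ADE}, so the common attributes are not a superkey of either fragment. The join is lossy.

No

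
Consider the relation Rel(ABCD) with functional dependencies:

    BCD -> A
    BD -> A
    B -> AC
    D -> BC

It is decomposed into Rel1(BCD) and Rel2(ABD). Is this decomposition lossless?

Yes

Common attributes: Rel1 ∩ Rel2 = {BD}.
Closure of {BD}: BD → A applies, adding A; B → AC applies, adding C. So (BD)⁺ = {ABCD}.
This closure contains every attribute of Rel1, so Rel1 ∩ Rel2 → Rel1. The join is lossless.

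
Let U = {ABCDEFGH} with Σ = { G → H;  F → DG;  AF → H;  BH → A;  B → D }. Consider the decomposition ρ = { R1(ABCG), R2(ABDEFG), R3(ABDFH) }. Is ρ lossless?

No

Chase test. Columns are ABCDEFGH; row i has aⱼ where attribute j ∈ Ri, else bᵢⱼ.
Initial tableau (one row per fragment):
  row 1: a1 a2 a3 b14 b15 b16 a7 b18
  row 2: a1 a2 b23 a4 a5 a6 a7 b28
  row 3: a1 a2 b33 a4 b35 a6 b37 a8
Rows 1 and 2 agree on G; apply G→H and equate their H entries.
Rows 2 and 3 agree on F; apply F→DG and equate their DG entries.
Rows 2 and 3 agree on AF; apply AF→H and equate their H entries.
Rows 1 and 2 agree on B; apply B→D and equate their D entries.
No row becomes fully distinguished — the join is lossy.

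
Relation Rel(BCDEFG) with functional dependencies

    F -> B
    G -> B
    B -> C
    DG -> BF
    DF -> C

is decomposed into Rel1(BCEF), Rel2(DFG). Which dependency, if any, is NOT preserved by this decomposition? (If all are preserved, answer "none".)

Check G → B: no single fragment contains all of {BG}, and the restricted closure of {G} across the fragments never reaches {B}.
F → B is preserved.
B → C is preserved.
DG → BF is preserved.
DF → C is preserved.

G -> B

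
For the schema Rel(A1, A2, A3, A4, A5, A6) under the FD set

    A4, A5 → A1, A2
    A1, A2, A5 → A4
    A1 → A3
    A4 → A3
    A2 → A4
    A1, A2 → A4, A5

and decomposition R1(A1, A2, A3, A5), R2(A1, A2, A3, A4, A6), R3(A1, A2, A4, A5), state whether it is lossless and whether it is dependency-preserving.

lossless and dependency-preserving

Lossless test (chase): Rows 1 and 3 agree on A1, A2, A5; apply A1, A2, A5→A4 and equate their A4 entries. Rows 1 and 3 agree on A1; apply A1→A3 and equate their A3 entries. Rows 1 and 2 agree on A1, A2; apply A1, A2→A4, A5 and equate their A4, A5 entries. Row 2 is now all distinguished symbols — the join is lossless.
Dependency preservation: every FD's attributes lie within a single fragment, so each can be enforced locally — preserved.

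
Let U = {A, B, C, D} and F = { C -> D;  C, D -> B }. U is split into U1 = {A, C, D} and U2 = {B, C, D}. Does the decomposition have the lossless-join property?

Common attributes: U1 ∩ U2 = {C, D}.
Closure of {C, D}: C, D → B applies, adding B. So (C, D)⁺ = {B, C, D}.
This closure contains every attribute of U2, so U1 ∩ U2 → U2. The join is lossless.

Yes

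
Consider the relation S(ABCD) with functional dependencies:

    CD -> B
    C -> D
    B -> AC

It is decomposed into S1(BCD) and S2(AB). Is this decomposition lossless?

Common attributes: S1 ∩ S2 = {B}.
Closure of {B}: B → AC applies, adding AC; C → D applies, adding D. So (B)⁺ = {ABCD}.
This closure contains every attribute of S1, so S1 ∩ S2 → S1. The join is lossless.

Yes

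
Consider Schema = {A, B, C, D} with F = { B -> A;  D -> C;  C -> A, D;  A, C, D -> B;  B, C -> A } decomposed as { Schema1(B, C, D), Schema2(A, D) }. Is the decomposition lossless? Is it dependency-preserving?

Lossless test: (D)⁺ = {A, B, C, D}, which contains all of one fragment — lossless.
Dependency preservation: the restricted closure of {B} across the fragments never reaches {A}, so B → A cannot be enforced without a join — not preserved.

lossless but not dependency-preserving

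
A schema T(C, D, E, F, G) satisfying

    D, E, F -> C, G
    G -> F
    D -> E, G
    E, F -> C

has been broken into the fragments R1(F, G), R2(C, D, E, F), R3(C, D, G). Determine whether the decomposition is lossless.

Chase test. Columns are C, D, E, F, G; row i has aⱼ where attribute j ∈ Ri, else bᵢⱼ.
Initial tableau (one row per fragment):
  row 1: b11 b12 b13 a4 a5
  row 2: a1 a2 a3 a4 b25
  row 3: a1 a2 b33 b34 a5
Rows 1 and 3 agree on G; apply G→F and equate their F entries.
Rows 2 and 3 agree on D; apply D→E, G and equate their E, G entries.
Row 2 is now all distinguished symbols — the join is lossless.

Yes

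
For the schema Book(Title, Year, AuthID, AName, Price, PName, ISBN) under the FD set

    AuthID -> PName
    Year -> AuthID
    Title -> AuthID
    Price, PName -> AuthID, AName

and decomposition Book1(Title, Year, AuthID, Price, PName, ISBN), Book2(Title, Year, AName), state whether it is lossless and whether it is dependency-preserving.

lossy and not dependency-preserving

Lossless test: (Title, Year)⁺ = {Title, Year, AuthID, PName}, which is a superkey of neither fragment — lossy.
Dependency preservation: the restricted closure of {Price, PName} across the fragments never reaches {AuthID, AName}, so Price, PName → AuthID, AName cannot be enforced without a join — not preserved.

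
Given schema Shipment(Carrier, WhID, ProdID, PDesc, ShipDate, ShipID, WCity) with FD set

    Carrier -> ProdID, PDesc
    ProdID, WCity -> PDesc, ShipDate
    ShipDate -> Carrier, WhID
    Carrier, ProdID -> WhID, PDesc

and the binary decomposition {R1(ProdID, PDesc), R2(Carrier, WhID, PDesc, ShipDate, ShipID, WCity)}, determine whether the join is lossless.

Common attributes: R1 ∩ R2 = {PDesc}.
No dependency enlarges {PDesc}, so (PDesc)⁺ = {PDesc}.
The closure contains neither all of R1 = {ProdID, PDesc} nor all of R2 = {Carrier, WhID, PDesc, ShipDate, ShipID, WCity}, so the common attributes are not a superkey of either fragment. The join is lossy.

No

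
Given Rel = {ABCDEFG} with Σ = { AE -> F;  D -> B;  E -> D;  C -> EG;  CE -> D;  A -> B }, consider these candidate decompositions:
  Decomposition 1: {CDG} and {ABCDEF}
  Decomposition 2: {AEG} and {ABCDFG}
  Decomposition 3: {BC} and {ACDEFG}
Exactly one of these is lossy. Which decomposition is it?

Decomposition 1: common = {CD}, closure = {BCDEG} → lossless.
Decomposition 2: common = {AG}, closure = {ABG} → lossy.
Decomposition 3: common = {C}, closure = {BCDEG} → lossless.

Decomposition 2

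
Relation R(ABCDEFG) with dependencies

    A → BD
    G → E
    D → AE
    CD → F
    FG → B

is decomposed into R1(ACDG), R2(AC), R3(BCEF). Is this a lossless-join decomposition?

Chase test. Columns are ABCDEFG; row i has aⱼ where attribute j ∈ Ri, else bᵢⱼ.
Initial tableau (one row per fragment):
  row 1: a1 b12 a3 a4 b15 b16 a7
  row 2: a1 b22 a3 b24 b25 b26 b27
  row 3: b31 a2 a3 b34 a5 a6 b37
Rows 1 and 2 agree on A; apply A→BD and equate their BD entries.
Rows 1 and 2 agree on D; apply D→AE and equate their AE entries.
Rows 1 and 2 agree on CD; apply CD→F and equate their F entries.
No row becomes fully distinguished — the join is lossy.

No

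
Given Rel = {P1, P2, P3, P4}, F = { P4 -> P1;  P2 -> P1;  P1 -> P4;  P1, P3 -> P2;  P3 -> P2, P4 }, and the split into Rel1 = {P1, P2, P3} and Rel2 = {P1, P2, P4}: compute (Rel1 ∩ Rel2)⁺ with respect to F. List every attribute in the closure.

Rel1 ∩ Rel2 = {P1, P2}.
P1 → P4 applies, adding P4
Closure: {P1, P2, P4}.

P1, P2, P4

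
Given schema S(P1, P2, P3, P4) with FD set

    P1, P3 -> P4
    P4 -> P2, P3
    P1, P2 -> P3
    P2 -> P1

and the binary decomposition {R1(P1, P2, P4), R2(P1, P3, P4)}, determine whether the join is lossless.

Yes

Common attributes: R1 ∩ R2 = {P1, P4}.
Closure of {P1, P4}: P4 → P2, P3 applies, adding P2, P3. So (P1, P4)⁺ = {P1, P2, P3, P4}.
This closure contains every attribute of R1, so R1 ∩ R2 → R1. The join is lossless.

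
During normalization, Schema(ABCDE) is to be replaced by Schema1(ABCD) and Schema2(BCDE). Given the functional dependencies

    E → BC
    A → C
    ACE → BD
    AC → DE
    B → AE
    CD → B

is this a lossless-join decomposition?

Yes

Common attributes: Schema1 ∩ Schema2 = {BCD}.
Closure of {BCD}: B → AE applies, adding AE. So (BCD)⁺ = {ABCDE}.
This closure contains every attribute of Schema1, so Schema1 ∩ Schema2 → Schema1. The join is lossless.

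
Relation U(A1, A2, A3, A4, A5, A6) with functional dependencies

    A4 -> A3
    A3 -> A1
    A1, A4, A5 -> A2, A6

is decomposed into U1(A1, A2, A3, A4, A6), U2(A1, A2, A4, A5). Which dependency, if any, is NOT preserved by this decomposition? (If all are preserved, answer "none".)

Check A1, A4, A5 → A2, A6: no single fragment contains all of {A1, A2, A4, A5, A6}, and the restricted closure of {A1, A4, A5} across the fragments never reaches {A2, A6}.
A4 → A3 is preserved.
A3 → A1 is preserved.

A1, A4, A5 -> A2, A6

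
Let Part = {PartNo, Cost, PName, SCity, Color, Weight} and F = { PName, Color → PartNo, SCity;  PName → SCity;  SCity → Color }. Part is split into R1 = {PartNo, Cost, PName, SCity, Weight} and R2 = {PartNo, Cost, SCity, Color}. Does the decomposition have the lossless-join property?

Common attributes: R1 ∩ R2 = {PartNo, Cost, SCity}.
Closure of {PartNo, Cost, SCity}: SCity → Color applies, adding Color. So (PartNo, Cost, SCity)⁺ = {PartNo, Cost, SCity, Color}.
This closure contains every attribute of R2, so R1 ∩ R2 → R2. The join is lossless.

Yes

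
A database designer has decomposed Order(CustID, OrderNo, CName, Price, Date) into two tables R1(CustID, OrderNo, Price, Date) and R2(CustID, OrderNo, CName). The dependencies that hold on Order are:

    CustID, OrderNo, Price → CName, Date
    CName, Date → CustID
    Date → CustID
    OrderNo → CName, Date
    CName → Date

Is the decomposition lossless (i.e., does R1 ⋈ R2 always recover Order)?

Common attributes: R1 ∩ R2 = {CustID, OrderNo}.
Closure of {CustID, OrderNo}: OrderNo → CName, Date applies, adding CName, Date. So (CustID, OrderNo)⁺ = {CustID, OrderNo, CName, Date}.
This closure contains every attribute of R2, so R1 ∩ R2 → R2. The join is lossless.

Yes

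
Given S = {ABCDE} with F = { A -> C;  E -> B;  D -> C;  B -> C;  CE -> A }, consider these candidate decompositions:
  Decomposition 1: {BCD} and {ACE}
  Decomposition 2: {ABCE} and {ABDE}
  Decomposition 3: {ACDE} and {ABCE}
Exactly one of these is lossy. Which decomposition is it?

Decomposition 1

Decomposition 1: common = {C}, closure = {C} → lossy.
Decomposition 2: common = {ABE}, closure = {ABCE} → lossless.
Decomposition 3: common = {ACE}, closure = {ABCE} → lossless.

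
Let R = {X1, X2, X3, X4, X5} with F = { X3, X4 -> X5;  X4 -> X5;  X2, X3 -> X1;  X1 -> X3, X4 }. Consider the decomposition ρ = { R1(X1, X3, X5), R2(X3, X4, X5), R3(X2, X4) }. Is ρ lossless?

Chase test. Columns are X1, X2, X3, X4, X5; row i has aⱼ where attribute j ∈ Ri, else bᵢⱼ.
Initial tableau (one row per fragment):
  row 1: a1 b12 a3 b14 a5
  row 2: b21 b22 a3 a4 a5
  row 3: b31 a2 b33 a4 b35
Rows 2 and 3 agree on X4; apply X4→X5 and equate their X5 entries.
No row becomes fully distinguished — the join is lossy.

No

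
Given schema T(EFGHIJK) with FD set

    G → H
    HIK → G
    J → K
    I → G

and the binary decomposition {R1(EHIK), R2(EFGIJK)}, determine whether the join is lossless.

Common attributes: R1 ∩ R2 = {EIK}.
Closure of {EIK}: I → G applies, adding G; G → H applies, adding H. So (EIK)⁺ = {EGHIK}.
This closure contains every attribute of R1, so R1 ∩ R2 → R1. The join is lossless.

Yes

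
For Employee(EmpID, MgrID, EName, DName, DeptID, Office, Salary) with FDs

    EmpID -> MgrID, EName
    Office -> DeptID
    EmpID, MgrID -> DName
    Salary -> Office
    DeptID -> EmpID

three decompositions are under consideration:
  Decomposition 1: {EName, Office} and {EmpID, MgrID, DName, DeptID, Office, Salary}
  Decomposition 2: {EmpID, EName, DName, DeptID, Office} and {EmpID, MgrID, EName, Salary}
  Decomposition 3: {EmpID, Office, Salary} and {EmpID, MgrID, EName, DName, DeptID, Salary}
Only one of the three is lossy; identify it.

Decomposition 2

Decomposition 1: common = {Office}, closure = {EmpID, MgrID, EName, DName, DeptID, Office} → lossless.
Decomposition 2: common = {EmpID, EName}, closure = {EmpID, MgrID, EName, DName} → lossy.
Decomposition 3: common = {EmpID, Salary}, closure = {EmpID, MgrID, EName, DName, DeptID, Office, Salary} → lossless.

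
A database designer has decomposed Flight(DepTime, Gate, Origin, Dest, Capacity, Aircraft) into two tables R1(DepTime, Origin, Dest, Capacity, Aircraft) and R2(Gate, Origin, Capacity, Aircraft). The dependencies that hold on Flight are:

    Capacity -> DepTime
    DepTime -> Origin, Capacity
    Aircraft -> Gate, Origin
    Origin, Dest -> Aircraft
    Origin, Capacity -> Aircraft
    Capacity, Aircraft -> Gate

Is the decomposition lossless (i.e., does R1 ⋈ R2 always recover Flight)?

Common attributes: R1 ∩ R2 = {Origin, Capacity, Aircraft}.
Closure of {Origin, Capacity, Aircraft}: Capacity → DepTime applies, adding DepTime; Aircraft → Gate, Origin applies, adding Gate. So (Origin, Capacity, Aircraft)⁺ = {DepTime, Gate, Origin, Capacity, Aircraft}.
This closure contains every attribute of R2, so R1 ∩ R2 → R2. The join is lossless.

Yes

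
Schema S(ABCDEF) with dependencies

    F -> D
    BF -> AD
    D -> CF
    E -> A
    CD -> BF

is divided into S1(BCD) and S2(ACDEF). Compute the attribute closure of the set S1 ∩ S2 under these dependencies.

S1 ∩ S2 = {CD}.
D → CF applies, adding F
CD → BF applies, adding B
BF → AD applies, adding A
Closure: {ABCDF}.

ABCDF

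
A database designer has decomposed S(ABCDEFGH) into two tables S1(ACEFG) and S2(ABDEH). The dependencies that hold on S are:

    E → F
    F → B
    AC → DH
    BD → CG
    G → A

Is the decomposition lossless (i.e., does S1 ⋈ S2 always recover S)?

No

Common attributes: S1 ∩ S2 = {AE}.
Closure of {AE}: E → F applies, adding F; F → B applies, adding B. So (AE)⁺ = {ABEF}.
The closure contains neither all of S1 = {ACEFG} nor all of S2 = {ABDEH}, so the common attributes are not a superkey of either fragment. The join is lossy.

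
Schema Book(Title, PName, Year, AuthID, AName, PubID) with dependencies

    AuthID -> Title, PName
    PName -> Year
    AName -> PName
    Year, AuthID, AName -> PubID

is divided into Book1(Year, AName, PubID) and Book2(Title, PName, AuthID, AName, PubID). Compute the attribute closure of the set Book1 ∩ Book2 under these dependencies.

PName, Year, AName, PubID

Book1 ∩ Book2 = {AName, PubID}.
AName → PName applies, adding PName
PName → Year applies, adding Year
Closure: {PName, Year, AName, PubID}.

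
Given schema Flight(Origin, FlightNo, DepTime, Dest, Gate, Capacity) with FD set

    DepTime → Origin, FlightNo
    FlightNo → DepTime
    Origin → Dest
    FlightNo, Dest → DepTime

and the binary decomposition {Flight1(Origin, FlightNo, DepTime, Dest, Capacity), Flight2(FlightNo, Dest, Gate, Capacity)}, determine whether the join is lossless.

Common attributes: Flight1 ∩ Flight2 = {FlightNo, Dest, Capacity}.
Closure of {FlightNo, Dest, Capacity}: FlightNo → DepTime applies, adding DepTime; DepTime → Origin, FlightNo applies, adding Origin. So (FlightNo, Dest, Capacity)⁺ = {Origin, FlightNo, DepTime, Dest, Capacity}.
This closure contains every attribute of Flight1, so Flight1 ∩ Flight2 → Flight1. The join is lossless.

Yes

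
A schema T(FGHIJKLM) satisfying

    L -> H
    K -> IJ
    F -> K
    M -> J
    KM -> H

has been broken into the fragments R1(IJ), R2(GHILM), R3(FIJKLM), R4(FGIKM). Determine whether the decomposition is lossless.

No

Chase test. Columns are FGHIJKLM; row i has aⱼ where attribute j ∈ Ri, else bᵢⱼ.
Initial tableau (one row per fragment):
  row 1: b11 b12 b13 a4 a5 b16 b17 b18
  row 2: b21 a2 a3 a4 b25 b26 a7 a8
  row 3: a1 b32 b33 a4 a5 a6 a7 a8
  row 4: a1 a2 b43 a4 b45 a6 b47 a8
Rows 2 and 3 agree on L; apply L→H and equate their H entries.
Rows 3 and 4 agree on K; apply K→IJ and equate their IJ entries.
Rows 2 and 3 agree on M; apply M→J and equate their J entries.
Rows 3 and 4 agree on KM; apply KM→H and equate their H entries.
No row becomes fully distinguished — the join is lossy.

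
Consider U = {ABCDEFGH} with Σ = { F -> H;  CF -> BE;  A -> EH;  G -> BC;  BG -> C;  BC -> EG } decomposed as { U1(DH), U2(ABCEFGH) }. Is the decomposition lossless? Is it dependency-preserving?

lossy but dependency-preserving

Lossless test: (H)⁺ = {H}, which is a superkey of neither fragment — lossy.
Dependency preservation: every FD's attributes lie within a single fragment, so each can be enforced locally — preserved.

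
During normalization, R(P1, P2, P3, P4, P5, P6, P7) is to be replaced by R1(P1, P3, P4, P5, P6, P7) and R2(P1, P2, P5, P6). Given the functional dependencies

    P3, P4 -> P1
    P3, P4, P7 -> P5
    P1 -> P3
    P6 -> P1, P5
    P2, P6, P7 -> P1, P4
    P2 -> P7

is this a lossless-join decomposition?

No

Common attributes: R1 ∩ R2 = {P1, P5, P6}.
Closure of {P1, P5, P6}: P1 → P3 applies, adding P3. So (P1, P5, P6)⁺ = {P1, P3, P5, P6}.
The closure contains neither all of R1 = {P1, P3, P4, P5, P6, P7} nor all of R2 = {P1, P2, P5, P6}, so the common attributes are not a superkey of either fragment. The join is lossy.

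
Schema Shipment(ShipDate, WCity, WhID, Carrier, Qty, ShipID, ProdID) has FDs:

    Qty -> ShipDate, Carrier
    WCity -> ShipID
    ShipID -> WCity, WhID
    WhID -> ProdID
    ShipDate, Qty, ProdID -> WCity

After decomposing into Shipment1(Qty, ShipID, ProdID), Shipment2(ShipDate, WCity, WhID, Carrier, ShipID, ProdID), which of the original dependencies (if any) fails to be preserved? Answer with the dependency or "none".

Qty -> ShipDate, Carrier

Check Qty → ShipDate, Carrier: no single fragment contains all of {ShipDate, Carrier, Qty}, and the restricted closure of {Qty} across the fragments never reaches {ShipDate, Carrier}.
WCity → ShipID is preserved.
ShipID → WCity, WhID is preserved.
WhID → ProdID is preserved.
ShipDate, Qty, ProdID → WCity is preserved.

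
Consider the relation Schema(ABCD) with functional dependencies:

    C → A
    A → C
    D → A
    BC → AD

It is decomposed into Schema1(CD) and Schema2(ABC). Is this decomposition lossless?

No

Common attributes: Schema1 ∩ Schema2 = {C}.
Closure of {C}: C → A applies, adding A. So (C)⁺ = {AC}.
The closure contains neither all of Schema1 = {CD} nor all of Schema2 = {ABC}, so the common attributes are not a superkey of either fragment. The join is lossy.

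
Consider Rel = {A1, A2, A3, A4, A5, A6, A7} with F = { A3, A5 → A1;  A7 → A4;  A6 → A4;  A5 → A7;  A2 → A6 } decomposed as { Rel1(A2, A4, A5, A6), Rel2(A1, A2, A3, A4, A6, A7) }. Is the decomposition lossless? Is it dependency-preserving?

Lossless test: (A2, A4, A6)⁺ = {A2, A4, A6}, which is a superkey of neither fragment — lossy.
Dependency preservation: the restricted closure of {A3, A5} across the fragments never reaches {A1}, so A3, A5 → A1 cannot be enforced without a join — not preserved.

lossy and not dependency-preserving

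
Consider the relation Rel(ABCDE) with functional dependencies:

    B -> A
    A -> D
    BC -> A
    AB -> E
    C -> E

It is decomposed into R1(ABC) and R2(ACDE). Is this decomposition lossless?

Common attributes: R1 ∩ R2 = {AC}.
Closure of {AC}: A → D applies, adding D; C → E applies, adding E. So (AC)⁺ = {ACDE}.
This closure contains every attribute of R2, so R1 ∩ R2 → R2. The join is lossless.

Yes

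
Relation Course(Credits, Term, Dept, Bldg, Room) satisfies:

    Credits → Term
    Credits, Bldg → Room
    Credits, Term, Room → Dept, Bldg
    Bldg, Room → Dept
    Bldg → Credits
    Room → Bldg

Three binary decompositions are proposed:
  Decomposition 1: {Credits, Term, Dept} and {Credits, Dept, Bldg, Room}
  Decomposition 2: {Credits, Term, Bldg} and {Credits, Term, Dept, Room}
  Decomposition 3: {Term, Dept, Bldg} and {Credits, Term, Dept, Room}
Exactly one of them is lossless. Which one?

Decomposition 1

Decomposition 1: common = {Credits, Dept}, closure = {Credits, Term, Dept} → lossless.
Decomposition 2: common = {Credits, Term}, closure = {Credits, Term} → lossy.
Decomposition 3: common = {Term, Dept}, closure = {Term, Dept} → lossy.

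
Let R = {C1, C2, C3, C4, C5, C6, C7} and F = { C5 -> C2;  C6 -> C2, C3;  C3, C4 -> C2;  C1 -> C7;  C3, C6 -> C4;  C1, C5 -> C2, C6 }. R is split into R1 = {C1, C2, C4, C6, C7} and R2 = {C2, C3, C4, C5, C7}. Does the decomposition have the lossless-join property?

Common attributes: R1 ∩ R2 = {C2, C4, C7}.
No dependency enlarges {C2, C4, C7}, so (C2, C4, C7)⁺ = {C2, C4, C7}.
The closure contains neither all of R1 = {C1, C2, C4, C6, C7} nor all of R2 = {C2, C3, C4, C5, C7}, so the common attributes are not a superkey of either fragment. The join is lossy.

No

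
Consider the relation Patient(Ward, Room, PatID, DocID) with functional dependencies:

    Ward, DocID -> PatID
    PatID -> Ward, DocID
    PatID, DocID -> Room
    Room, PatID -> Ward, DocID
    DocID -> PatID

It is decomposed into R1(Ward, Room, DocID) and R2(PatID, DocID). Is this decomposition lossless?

Common attributes: R1 ∩ R2 = {DocID}.
Closure of {DocID}: DocID → PatID applies, adding PatID; PatID → Ward, DocID applies, adding Ward; PatID, DocID → Room applies, adding Room. So (DocID)⁺ = {Ward, Room, PatID, DocID}.
This closure contains every attribute of R1, so R1 ∩ R2 → R1. The join is lossless.

Yes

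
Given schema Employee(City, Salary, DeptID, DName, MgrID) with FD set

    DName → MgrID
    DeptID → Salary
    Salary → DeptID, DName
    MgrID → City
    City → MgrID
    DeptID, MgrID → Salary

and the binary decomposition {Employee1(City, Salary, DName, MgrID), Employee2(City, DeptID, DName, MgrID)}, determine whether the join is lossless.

No

Common attributes: Employee1 ∩ Employee2 = {City, DName, MgrID}.
No dependency enlarges {City, DName, MgrID}, so (City, DName, MgrID)⁺ = {City, DName, MgrID}.
The closure contains neither all of Employee1 = {City, Salary, DName, MgrID} nor all of Employee2 = {City, DeptID, DName, MgrID}, so the common attributes are not a superkey of either fragment. The join is lossy.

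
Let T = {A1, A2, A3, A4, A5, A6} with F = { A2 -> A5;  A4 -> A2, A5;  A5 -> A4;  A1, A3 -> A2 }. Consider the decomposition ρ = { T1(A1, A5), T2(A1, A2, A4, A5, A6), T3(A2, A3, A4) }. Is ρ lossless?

Chase test. Columns are A1, A2, A3, A4, A5, A6; row i has aⱼ where attribute j ∈ Ti, else bᵢⱼ.
Initial tableau (one row per fragment):
  row 1: a1 b12 b13 b14 a5 b16
  row 2: a1 a2 b23 a4 a5 a6
  row 3: b31 a2 a3 a4 b35 b36
Rows 2 and 3 agree on A2; apply A2→A5 and equate their A5 entries.
Rows 1 and 2 agree on A5; apply A5→A4 and equate their A4 entries.
Rows 1 and 2 agree on A4; apply A4→A2, A5 and equate their A2, A5 entries.
No row becomes fully distinguished — the join is lossy.

No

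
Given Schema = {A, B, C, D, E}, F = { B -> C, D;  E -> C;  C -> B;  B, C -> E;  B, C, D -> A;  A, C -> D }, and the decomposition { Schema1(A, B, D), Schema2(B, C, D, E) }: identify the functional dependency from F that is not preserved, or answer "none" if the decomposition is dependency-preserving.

none

B → C, D lies within Schema2.
E → C lies within Schema2.
C → B lies within Schema2.
B, C → E lies within Schema2.
B, C, D → A: restricted closure across fragments reaches A.
A, C → D: restricted closure across fragments reaches D.
Every dependency is enforceable on the fragments, so the decomposition is dependency-preserving.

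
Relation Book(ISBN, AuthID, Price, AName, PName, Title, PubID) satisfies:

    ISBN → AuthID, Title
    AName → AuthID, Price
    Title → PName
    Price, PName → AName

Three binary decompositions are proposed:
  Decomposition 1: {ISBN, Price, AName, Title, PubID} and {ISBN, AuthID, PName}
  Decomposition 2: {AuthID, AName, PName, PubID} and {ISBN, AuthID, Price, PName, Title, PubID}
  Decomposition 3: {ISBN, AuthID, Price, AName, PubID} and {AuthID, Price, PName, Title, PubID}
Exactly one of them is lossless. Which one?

Decomposition 1: common = {ISBN}, closure = {ISBN, AuthID, PName, Title} → lossless.
Decomposition 2: common = {AuthID, PName, PubID}, closure = {AuthID, PName, PubID} → lossy.
Decomposition 3: common = {AuthID, Price, PubID}, closure = {AuthID, Price, PubID} → lossy.

Decomposition 1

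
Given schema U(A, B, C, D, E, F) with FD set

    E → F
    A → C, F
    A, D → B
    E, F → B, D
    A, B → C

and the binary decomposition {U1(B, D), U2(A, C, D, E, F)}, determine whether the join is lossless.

Common attributes: U1 ∩ U2 = {D}.
No dependency enlarges {D}, so (D)⁺ = {D}.
The closure contains neither all of U1 = {B, D} nor all of U2 = {A, C, D, E, F}, so the common attributes are not a superkey of either fragment. The join is lossy.

No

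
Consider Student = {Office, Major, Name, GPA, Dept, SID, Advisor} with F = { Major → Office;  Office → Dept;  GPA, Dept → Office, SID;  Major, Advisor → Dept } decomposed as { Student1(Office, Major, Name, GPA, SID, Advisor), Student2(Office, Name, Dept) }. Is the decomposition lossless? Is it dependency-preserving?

Lossless test: (Office, Name)⁺ = {Office, Name, Dept}, which contains all of one fragment — lossless.
Dependency preservation: the restricted closure of {GPA, Dept} across the fragments never reaches {Office, SID}, so GPA, Dept → Office, SID cannot be enforced without a join — not preserved.

lossless but not dependency-preserving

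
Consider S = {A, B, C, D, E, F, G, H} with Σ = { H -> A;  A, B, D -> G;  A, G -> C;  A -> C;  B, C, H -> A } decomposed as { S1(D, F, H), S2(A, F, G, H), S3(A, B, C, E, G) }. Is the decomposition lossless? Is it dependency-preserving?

lossy and not dependency-preserving

Lossless test (chase): Rows 1 and 2 agree on H; apply H→A and equate their A entries. Rows 2 and 3 agree on A, G; apply A, G→C and equate their C entries. Rows 1 and 2 agree on A; apply A→C and equate their C entries. No row becomes fully distinguished — the join is lossy.
Dependency preservation: the restricted closure of {A, B, D} across the fragments never reaches {G}, so A, B, D → G cannot be enforced without a join — not preserved.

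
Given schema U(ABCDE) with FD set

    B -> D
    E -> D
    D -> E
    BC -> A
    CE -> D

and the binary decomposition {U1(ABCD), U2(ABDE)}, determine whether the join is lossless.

Yes

Common attributes: U1 ∩ U2 = {ABD}.
Closure of {ABD}: D → E applies, adding E. So (ABD)⁺ = {ABDE}.
This closure contains every attribute of U2, so U1 ∩ U2 → U2. The join is lossless.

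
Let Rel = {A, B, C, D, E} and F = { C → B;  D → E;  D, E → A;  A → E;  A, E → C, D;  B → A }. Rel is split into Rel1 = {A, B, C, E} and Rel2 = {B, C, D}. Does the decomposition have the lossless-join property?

Yes

Common attributes: Rel1 ∩ Rel2 = {B, C}.
Closure of {B, C}: B → A applies, adding A; A → E applies, adding E; A, E → C, D applies, adding D. So (B, C)⁺ = {A, B, C, D, E}.
This closure contains every attribute of Rel1, so Rel1 ∩ Rel2 → Rel1. The join is lossless.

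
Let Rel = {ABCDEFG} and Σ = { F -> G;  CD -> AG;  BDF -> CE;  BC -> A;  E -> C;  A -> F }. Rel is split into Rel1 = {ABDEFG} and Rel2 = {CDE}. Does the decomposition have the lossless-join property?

Yes

Common attributes: Rel1 ∩ Rel2 = {DE}.
Closure of {DE}: E → C applies, adding C; CD → AG applies, adding AG; A → F applies, adding F. So (DE)⁺ = {ACDEFG}.
This closure contains every attribute of Rel2, so Rel1 ∩ Rel2 → Rel2. The join is lossless.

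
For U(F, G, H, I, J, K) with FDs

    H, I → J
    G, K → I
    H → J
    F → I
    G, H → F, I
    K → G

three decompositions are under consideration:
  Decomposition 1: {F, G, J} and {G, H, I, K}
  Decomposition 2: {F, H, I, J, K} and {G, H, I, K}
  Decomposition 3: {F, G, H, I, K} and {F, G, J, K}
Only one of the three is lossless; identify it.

Decomposition 2

Decomposition 1: common = {G}, closure = {G} → lossy.
Decomposition 2: common = {H, I, K}, closure = {F, G, H, I, J, K} → lossless.
Decomposition 3: common = {F, G, K}, closure = {F, G, I, K} → lossy.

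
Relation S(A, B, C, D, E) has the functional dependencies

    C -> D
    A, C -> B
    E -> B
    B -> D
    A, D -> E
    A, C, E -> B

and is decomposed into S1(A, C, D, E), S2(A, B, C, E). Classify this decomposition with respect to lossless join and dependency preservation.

Lossless test: (A, C, E)⁺ = {A, B, C, D, E}, which contains all of one fragment — lossless.
Dependency preservation: the restricted closure of {B} across the fragments never reaches {D}, so B → D cannot be enforced without a join — not preserved.

lossless but not dependency-preserving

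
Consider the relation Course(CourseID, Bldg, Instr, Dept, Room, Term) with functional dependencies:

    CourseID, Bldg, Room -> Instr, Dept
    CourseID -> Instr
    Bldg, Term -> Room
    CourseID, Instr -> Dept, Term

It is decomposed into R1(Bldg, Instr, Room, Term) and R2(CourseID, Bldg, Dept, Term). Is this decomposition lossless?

Common attributes: R1 ∩ R2 = {Bldg, Term}.
Closure of {Bldg, Term}: Bldg, Term → Room applies, adding Room. So (Bldg, Term)⁺ = {Bldg, Room, Term}.
The closure contains neither all of R1 = {Bldg, Instr, Room, Term} nor all of R2 = {CourseID, Bldg, Dept, Term}, so the common attributes are not a superkey of either fragment. The join is lossy.

No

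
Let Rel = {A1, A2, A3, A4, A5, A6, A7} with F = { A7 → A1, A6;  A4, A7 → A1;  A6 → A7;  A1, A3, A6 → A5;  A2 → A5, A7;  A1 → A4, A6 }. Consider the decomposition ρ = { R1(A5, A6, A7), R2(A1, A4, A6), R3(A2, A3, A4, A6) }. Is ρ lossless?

No

Chase test. Columns are A1, A2, A3, A4, A5, A6, A7; row i has aⱼ where attribute j ∈ Ri, else bᵢⱼ.
Initial tableau (one row per fragment):
  row 1: b11 b12 b13 b14 a5 a6 a7
  row 2: a1 b22 b23 a4 b25 a6 b27
  row 3: b31 a2 a3 a4 b35 a6 b37
Rows 1 and 2 agree on A6; apply A6→A7 and equate their A7 entries.
Rows 1 and 3 agree on A6; apply A6→A7 and equate their A7 entries.
Rows 1 and 2 agree on A7; apply A7→A1, A6 and equate their A1, A6 entries.
Rows 1 and 3 agree on A7; apply A7→A1, A6 and equate their A1, A6 entries.
Rows 1 and 2 agree on A1; apply A1→A4, A6 and equate their A4, A6 entries.
No row becomes fully distinguished — the join is lossy.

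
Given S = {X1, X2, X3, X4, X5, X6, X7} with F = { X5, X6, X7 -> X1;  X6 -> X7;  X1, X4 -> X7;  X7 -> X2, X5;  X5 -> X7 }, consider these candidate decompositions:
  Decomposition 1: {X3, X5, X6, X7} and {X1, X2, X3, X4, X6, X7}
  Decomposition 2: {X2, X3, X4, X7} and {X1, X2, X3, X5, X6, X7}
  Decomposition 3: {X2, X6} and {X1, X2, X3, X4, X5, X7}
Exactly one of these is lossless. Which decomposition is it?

Decomposition 1

Decomposition 1: common = {X3, X6, X7}, closure = {X1, X2, X3, X5, X6, X7} → lossless.
Decomposition 2: common = {X2, X3, X7}, closure = {X2, X3, X5, X7} → lossy.
Decomposition 3: common = {X2}, closure = {X2} → lossy.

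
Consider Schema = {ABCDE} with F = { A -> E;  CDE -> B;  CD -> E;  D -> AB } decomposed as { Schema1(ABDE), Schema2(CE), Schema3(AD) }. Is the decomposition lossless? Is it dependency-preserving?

lossy but dependency-preserving

Lossless test (chase): Rows 1 and 3 agree on A; apply A→E and equate their E entries. Rows 1 and 3 agree on D; apply D→AB and equate their AB entries. No row becomes fully distinguished — the join is lossy.
Dependency preservation: CDE → B; CD → E are not contained in any single fragment, but the restricted closure of each left-hand side across the fragments still reaches the right-hand side; the remaining FDs each lie inside some fragment. All dependencies are preserved.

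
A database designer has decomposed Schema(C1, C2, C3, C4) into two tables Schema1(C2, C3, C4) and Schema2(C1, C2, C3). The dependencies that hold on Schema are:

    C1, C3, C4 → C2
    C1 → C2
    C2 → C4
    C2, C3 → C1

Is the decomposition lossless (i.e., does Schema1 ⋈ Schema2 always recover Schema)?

Yes

Common attributes: Schema1 ∩ Schema2 = {C2, C3}.
Closure of {C2, C3}: C2 → C4 applies, adding C4; C2, C3 → C1 applies, adding C1. So (C2, C3)⁺ = {C1, C2, C3, C4}.
This closure contains every attribute of Schema1, so Schema1 ∩ Schema2 → Schema1. The join is lossless.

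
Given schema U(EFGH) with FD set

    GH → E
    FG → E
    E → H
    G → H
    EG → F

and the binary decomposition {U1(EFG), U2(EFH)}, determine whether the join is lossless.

Yes

Common attributes: U1 ∩ U2 = {EF}.
Closure of {EF}: E → H applies, adding H. So (EF)⁺ = {EFH}.
This closure contains every attribute of U2, so U1 ∩ U2 → U2. The join is lossless.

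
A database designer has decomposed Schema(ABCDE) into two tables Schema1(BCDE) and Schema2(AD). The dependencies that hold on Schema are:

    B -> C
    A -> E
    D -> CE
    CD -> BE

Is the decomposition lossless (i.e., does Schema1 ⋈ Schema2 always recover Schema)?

Yes

Common attributes: Schema1 ∩ Schema2 = {D}.
Closure of {D}: D → CE applies, adding CE; CD → BE applies, adding B. So (D)⁺ = {BCDE}.
This closure contains every attribute of Schema1, so Schema1 ∩ Schema2 → Schema1. The join is lossless.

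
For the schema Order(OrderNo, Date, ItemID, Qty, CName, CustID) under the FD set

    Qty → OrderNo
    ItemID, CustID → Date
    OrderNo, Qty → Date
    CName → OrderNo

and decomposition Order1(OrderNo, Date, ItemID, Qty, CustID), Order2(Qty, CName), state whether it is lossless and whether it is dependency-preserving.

lossy and not dependency-preserving

Lossless test: (Qty)⁺ = {OrderNo, Date, Qty}, which is a superkey of neither fragment — lossy.
Dependency preservation: the restricted closure of {CName} across the fragments never reaches {OrderNo}, so CName → OrderNo cannot be enforced without a join — not preserved.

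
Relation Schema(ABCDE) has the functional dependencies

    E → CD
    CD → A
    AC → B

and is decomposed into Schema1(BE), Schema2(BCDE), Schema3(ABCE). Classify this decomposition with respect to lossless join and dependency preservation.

Lossless test (chase): Rows 1 and 2 agree on E; apply E→CD and equate their CD entries. Rows 1 and 3 agree on E; apply E→CD and equate their CD entries. Rows 1 and 2 agree on CD; apply CD→A and equate their A entries. Rows 1 and 3 agree on CD; apply CD→A and equate their A entries. Row 1 is now all distinguished symbols — the join is lossless.
Dependency preservation: the restricted closure of {CD} across the fragments never reaches {A}, so CD → A cannot be enforced without a join — not preserved.

lossless but not dependency-preserving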